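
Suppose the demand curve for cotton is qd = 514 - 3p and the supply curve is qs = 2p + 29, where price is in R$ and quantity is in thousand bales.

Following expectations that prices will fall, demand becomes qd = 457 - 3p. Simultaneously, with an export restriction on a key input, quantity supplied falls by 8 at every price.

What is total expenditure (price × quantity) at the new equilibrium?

17038.88

Initially, 514 - 3p = 2p + 29, so 485 = 5p and p = 97, q = 223.
With the change applied: demand qd = 457 - 3p, supply qs = 2p + 21.
Setting them equal: 457 - 3p = 2p + 21 → 436 = 5p, so p = 87.2 and q = 195.4.
New expenditure = 87.2 × 195.4 = 17038.88.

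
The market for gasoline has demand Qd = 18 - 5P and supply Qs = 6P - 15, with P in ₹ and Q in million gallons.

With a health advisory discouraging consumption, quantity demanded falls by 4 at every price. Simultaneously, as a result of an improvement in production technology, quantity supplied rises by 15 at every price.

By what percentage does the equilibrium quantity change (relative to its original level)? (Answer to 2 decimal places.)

Solve the original market: 18 - 5P = 6P - 15, hence P = 3 and Q = 3.
With the change applied: demand Qd = 14 - 5P, supply Qs = 6P.
New equilibrium: 14 - 5P = 6P ⇒ 14 = 11P ⇒ P = 14/11 ≈ 1.2727, Q = 84/11 ≈ 7.6364.
%ΔQ = (7.6364 − 3) / 3 × 100 = +154.55%.

+154.55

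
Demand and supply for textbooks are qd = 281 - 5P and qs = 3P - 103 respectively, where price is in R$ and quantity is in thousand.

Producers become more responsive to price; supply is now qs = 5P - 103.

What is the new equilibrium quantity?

Solve the original market: 281 - 5P = 3P - 103, hence P = 48 and q = 41.
With the change applied: demand qd = 281 - 5P, supply qs = 5P - 103.
Equate the new curves: 281 - 5P = 5P - 103, giving 384 = 10P, P = 38.4, q = 89.

89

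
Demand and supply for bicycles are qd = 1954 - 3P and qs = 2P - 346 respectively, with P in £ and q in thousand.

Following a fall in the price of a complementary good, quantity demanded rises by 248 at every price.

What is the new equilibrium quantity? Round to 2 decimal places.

Initially, 1954 - 3P = 2P - 346, so 2300 = 5P and P = 460, q = 574.
With the change applied: demand qd = 2202 - 3P, supply qs = 2P - 346.
Equate the new curves: 2202 - 3P = 2P - 346, giving 2548 = 5P, P = 509.6, q = 673.2.

673.20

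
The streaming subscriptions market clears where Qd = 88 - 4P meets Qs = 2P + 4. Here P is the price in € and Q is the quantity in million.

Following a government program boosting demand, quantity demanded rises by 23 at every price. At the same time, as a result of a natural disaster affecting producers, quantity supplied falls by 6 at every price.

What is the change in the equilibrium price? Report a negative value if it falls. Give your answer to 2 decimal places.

+4.83

Initially, 88 - 4P = 2P + 4, so 84 = 6P and P = 14, Q = 32.
After the shift, demand is Qd = 111 - 4P and supply is Qs = 2P - 2.
Equate the new curves: 111 - 4P = 2P - 2, giving 113 = 6P, P = 113/6 ≈ 18.8333, Q = 107/3 ≈ 35.6667.
ΔP = 18.8333 − 14 = +4.83.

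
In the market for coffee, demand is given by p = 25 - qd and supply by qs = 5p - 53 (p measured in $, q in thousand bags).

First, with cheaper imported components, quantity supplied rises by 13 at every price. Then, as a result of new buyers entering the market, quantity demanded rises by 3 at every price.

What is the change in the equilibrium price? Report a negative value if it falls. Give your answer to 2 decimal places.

-1.67

Original equilibrium: 25 - p = 5p - 53 gives 78 = 6p, so p = 13 and q = 12.
After the shift, demand is qd = 28 - p and supply is qs = 5p - 40.
Equate the new curves: 28 - p = 5p - 40, giving 68 = 6p, p = 34/3 ≈ 11.3333, q = 50/3 ≈ 16.6667.
Δp = 11.3333 − 13 = -1.67.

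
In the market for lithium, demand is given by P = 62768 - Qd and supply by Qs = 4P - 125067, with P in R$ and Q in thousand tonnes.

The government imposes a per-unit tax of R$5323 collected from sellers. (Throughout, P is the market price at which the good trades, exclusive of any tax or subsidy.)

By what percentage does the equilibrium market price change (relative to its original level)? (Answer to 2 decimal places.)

+11.34

Solve the original market: 62768 - P = 4P - 125067, hence P = 37567 and Q = 25201.
Since sellers keep the price net of the tax, the effective supply curve becomes Qs = 4P - 146359.
Setting them equal: 62768 - P = 4P - 146359 → 209127 = 5P, so P = 41825.4 and Q = 20942.6.
%ΔP = (41825.4 − 37567) / 37567 × 100 = +11.34%.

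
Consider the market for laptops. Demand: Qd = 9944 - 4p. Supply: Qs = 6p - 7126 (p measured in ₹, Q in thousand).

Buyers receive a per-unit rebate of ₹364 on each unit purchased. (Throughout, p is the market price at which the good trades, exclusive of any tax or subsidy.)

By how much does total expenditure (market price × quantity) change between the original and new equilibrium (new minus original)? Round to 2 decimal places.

Before the shock: 9944 - 4p = 6p - 7126 ⇒ 17070 = 10p ⇒ p = 1707, Q = 3116.
Since buyers' out-of-pocket price is the market price minus the rebate, the effective demand curve becomes Qd = 11400 - 4p.
Clearing the new market: 11400 - 4p = 6p - 7126, so p = 1852.6 and Q = 3989.6.
Expenditure moves from 1707×3116 = 5319012 to 1852.6×3989.6 = 7391132.96; change = +2072120.96.

+2072120.96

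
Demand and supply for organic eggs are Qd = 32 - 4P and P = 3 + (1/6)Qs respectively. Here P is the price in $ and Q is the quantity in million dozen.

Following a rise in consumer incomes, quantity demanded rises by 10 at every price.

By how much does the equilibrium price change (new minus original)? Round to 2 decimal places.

+1.00

Solve the original market: 32 - 4P = 6P - 18, hence P = 5 and Q = 12.
With the change applied: demand Qd = 42 - 4P, supply Qs = 6P - 18.
Equate the new curves: 42 - 4P = 6P - 18, giving 60 = 10P, P = 6, Q = 18.
ΔP = 6 − 5 = +1.00.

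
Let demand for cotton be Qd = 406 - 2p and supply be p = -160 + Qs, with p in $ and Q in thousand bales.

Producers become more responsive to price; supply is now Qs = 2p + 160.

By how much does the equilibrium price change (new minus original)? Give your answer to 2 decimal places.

Original equilibrium: 406 - 2p = p + 160 gives 246 = 3p, so p = 82 and Q = 242.
The shock moves the curves to Qd = 406 - 2p and Qs = 2p + 160.
Setting them equal: 406 - 2p = 2p + 160 → 246 = 4p, so p = 61.5 and Q = 283.
Δp = 61.5 − 82 = -20.50.

-20.50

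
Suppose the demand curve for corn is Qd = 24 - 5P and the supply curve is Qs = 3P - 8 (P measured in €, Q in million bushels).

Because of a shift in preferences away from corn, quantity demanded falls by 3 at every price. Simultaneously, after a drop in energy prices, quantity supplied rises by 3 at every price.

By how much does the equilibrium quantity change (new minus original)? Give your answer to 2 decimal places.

+0.75

Solve the original market: 24 - 5P = 3P - 8, hence P = 4 and Q = 4.
The new curves are Qd = 21 - 5P (demand) and Qs = 3P - 5 (supply).
Clearing the new market: 21 - 5P = 3P - 5, so P = 3.25 and Q = 4.75.
ΔQ = 4.75 − 4 = +0.75.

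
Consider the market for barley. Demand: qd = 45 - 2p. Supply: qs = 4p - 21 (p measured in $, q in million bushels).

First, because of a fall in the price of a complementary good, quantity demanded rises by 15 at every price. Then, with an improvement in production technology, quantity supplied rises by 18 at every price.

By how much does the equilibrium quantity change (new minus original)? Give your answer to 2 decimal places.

Before the shock: 45 - 2p = 4p - 21 ⇒ 66 = 6p ⇒ p = 11, q = 23.
The shock moves the curves to qd = 60 - 2p and qs = 4p - 3.
New equilibrium: 60 - 2p = 4p - 3 ⇒ 63 = 6p ⇒ p = 10.5, q = 39.
Δq = 39 − 23 = +16.00.

+16.00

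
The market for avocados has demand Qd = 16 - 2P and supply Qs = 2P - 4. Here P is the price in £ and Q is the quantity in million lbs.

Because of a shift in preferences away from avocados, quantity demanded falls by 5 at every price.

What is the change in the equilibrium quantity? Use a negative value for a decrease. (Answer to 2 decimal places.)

-2.50

Solve the original market: 16 - 2P = 2P - 4, hence P = 5 and Q = 6.
After the shift, demand is Qd = 11 - 2P and supply is Qs = 2P - 4.
New equilibrium: 11 - 2P = 2P - 4 ⇒ 15 = 4P ⇒ P = 3.75, Q = 3.5.
ΔQ = 3.5 − 6 = -2.50.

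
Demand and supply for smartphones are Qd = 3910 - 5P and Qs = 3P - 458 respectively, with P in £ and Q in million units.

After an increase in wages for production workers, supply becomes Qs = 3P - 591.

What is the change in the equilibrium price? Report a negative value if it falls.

Original equilibrium: 3910 - 5P = 3P - 458 gives 4368 = 8P, so P = 546 and Q = 1180.
The shock moves the curves to Qd = 3910 - 5P and Qs = 3P - 591.
Setting them equal: 3910 - 5P = 3P - 591 → 4501 = 8P, so P = 562.625 and Q = 1096.875.
ΔP = 562.625 − 546 = +16.625.

+16.625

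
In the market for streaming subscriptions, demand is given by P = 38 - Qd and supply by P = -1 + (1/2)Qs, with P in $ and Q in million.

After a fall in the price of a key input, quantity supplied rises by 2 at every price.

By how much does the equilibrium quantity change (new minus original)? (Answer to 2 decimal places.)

+0.67

Original equilibrium: 38 - P = 2P + 2 gives 36 = 3P, so P = 12 and Q = 26.
The new curves are Qd = 38 - P (demand) and Qs = 2P + 4 (supply).
Equate the new curves: 38 - P = 2P + 4, giving 34 = 3P, P = 34/3 ≈ 11.3333, Q = 80/3 ≈ 26.6667.
ΔQ = 26.6667 − 26 = +0.67.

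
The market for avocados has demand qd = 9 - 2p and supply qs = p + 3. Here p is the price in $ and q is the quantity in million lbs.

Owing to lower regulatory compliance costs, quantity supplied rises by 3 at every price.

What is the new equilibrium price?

1

Initially, 9 - 2p = p + 3, so 6 = 3p and p = 2, q = 5.
With the change applied: demand qd = 9 - 2p, supply qs = p + 6.
Clearing the new market: 9 - 2p = p + 6, so p = 1 and q = 7.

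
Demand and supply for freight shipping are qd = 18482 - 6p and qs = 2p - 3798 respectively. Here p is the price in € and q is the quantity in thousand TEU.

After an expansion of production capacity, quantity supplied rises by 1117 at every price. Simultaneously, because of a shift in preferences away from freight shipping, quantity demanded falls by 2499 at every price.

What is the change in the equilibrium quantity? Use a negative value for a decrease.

Original equilibrium: 18482 - 6p = 2p - 3798 gives 22280 = 8p, so p = 2785 and q = 1772.
The new curves are qd = 15983 - 6p (demand) and qs = 2p - 2681 (supply).
New equilibrium: 15983 - 6p = 2p - 2681 ⇒ 18664 = 8p ⇒ p = 2333, q = 1985.
Δq = 1985 − 1772 = +213.

+213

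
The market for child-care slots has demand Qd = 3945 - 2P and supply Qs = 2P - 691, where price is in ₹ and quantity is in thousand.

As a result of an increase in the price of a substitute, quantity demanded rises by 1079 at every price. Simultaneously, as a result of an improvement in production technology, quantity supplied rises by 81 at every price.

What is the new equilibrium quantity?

2207

Before the shock: 3945 - 2P = 2P - 691 ⇒ 4636 = 4P ⇒ P = 1159, Q = 1627.
With the change applied: demand Qd = 5024 - 2P, supply Qs = 2P - 610.
Clearing the new market: 5024 - 2P = 2P - 610, so P = 1408.5 and Q = 2207.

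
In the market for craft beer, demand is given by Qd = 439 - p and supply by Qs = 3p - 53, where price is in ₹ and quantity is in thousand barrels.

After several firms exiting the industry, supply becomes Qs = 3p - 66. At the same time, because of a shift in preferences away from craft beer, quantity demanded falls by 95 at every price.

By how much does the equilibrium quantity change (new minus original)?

Initially, 439 - p = 3p - 53, so 492 = 4p and p = 123, Q = 316.
The shock moves the curves to Qd = 344 - p and Qs = 3p - 66.
Setting them equal: 344 - p = 3p - 66 → 410 = 4p, so p = 102.5 and Q = 241.5.
ΔQ = 241.5 − 316 = -74.5.

-74.5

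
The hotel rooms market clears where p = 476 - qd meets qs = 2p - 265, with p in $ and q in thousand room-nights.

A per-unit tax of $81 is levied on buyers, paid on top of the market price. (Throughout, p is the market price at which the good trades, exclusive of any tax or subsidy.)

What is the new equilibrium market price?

220

Solve the original market: 476 - p = 2p - 265, hence p = 247 and q = 229.
Since buyers pay the price plus the tax, the effective demand curve becomes qd = 395 - p.
Equate the new curves: 395 - p = 2p - 265, giving 660 = 3p, p = 220, q = 175.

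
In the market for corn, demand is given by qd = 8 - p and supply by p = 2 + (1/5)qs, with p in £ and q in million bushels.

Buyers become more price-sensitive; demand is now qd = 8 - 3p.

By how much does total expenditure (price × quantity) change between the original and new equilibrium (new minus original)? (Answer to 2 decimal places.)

-12.19

Initially, 8 - p = 5p - 10, so 18 = 6p and p = 3, q = 5.
With the change applied: demand qd = 8 - 3p, supply qs = 5p - 10.
Equate the new curves: 8 - 3p = 5p - 10, giving 18 = 8p, p = 2.25, q = 1.25.
Expenditure moves from 3×5 = 15 to 2.25×1.25 = 2.8125; change = -12.19.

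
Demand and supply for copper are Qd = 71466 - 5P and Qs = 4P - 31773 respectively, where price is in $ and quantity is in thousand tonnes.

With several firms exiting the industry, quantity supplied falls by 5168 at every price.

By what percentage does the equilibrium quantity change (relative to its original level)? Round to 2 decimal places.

Initially, 71466 - 5P = 4P - 31773, so 103239 = 9P and P = 11471, Q = 14111.
The shock moves the curves to Qd = 71466 - 5P and Qs = 4P - 36941.
Setting them equal: 71466 - 5P = 4P - 36941 → 108407 = 9P, so P = 108407/9 ≈ 12045.2222 and Q = 101159/9 ≈ 11239.8889.
%ΔQ = (11239.8889 − 14111) / 14111 × 100 = -20.35%.

-20.35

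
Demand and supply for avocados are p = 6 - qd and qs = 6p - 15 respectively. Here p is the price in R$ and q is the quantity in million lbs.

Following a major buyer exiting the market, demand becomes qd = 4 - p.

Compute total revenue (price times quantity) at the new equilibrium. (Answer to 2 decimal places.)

3.49

Before the shock: 6 - p = 6p - 15 ⇒ 21 = 7p ⇒ p = 3, q = 3.
The shock moves the curves to qd = 4 - p and qs = 6p - 15.
Clearing the new market: 4 - p = 6p - 15, so p = 19/7 ≈ 2.7143 and q = 9/7 ≈ 1.2857.
New expenditure = 2.7143 × 1.2857 = 3.49.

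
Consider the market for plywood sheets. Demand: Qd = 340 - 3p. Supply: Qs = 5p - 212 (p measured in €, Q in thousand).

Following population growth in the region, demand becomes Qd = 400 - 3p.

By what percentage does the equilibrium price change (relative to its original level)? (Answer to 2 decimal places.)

Before the shock: 340 - 3p = 5p - 212 ⇒ 552 = 8p ⇒ p = 69, Q = 133.
With the change applied: demand Qd = 400 - 3p, supply Qs = 5p - 212.
Setting them equal: 400 - 3p = 5p - 212 → 612 = 8p, so p = 76.5 and Q = 170.5.
%Δp = (76.5 − 69) / 69 × 100 = +10.87%.

+10.87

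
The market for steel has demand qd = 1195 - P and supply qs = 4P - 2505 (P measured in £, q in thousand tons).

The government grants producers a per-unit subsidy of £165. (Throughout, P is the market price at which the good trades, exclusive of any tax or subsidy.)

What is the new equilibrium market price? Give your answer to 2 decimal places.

608.00

Original equilibrium: 1195 - P = 4P - 2505 gives 3700 = 5P, so P = 740 and q = 455.
Since sellers receive the price plus the subsidy, the effective supply curve becomes qs = 4P - 1845.
Equate the new curves: 1195 - P = 4P - 1845, giving 3040 = 5P, P = 608, q = 587.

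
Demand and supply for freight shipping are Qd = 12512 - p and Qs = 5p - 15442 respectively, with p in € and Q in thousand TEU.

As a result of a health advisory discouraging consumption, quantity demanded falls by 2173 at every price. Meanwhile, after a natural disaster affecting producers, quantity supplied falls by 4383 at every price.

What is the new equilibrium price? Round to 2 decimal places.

5027.33

Original equilibrium: 12512 - p = 5p - 15442 gives 27954 = 6p, so p = 4659 and Q = 7853.
The new curves are Qd = 10339 - p (demand) and Qs = 5p - 19825 (supply).
Setting them equal: 10339 - p = 5p - 19825 → 30164 = 6p, so p = 15082/3 ≈ 5027.3333 and Q = 15935/3 ≈ 5311.6667.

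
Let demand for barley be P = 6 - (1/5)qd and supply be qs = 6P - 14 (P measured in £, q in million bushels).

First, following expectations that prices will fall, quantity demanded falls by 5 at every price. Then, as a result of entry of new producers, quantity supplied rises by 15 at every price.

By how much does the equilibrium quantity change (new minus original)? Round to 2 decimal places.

Initially, 30 - 5P = 6P - 14, so 44 = 11P and P = 4, q = 10.
The shock moves the curves to qd = 25 - 5P and qs = 6P + 1.
Equate the new curves: 25 - 5P = 6P + 1, giving 24 = 11P, P = 24/11 ≈ 2.1818, q = 155/11 ≈ 14.0909.
Δq = 14.0909 − 10 = +4.09.

+4.09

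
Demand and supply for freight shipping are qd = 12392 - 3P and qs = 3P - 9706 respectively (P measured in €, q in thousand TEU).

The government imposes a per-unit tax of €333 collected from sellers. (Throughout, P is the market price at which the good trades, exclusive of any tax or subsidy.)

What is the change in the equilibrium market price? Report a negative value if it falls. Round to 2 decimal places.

+166.50

Initially, 12392 - 3P = 3P - 9706, so 22098 = 6P and P = 3683, q = 1343.
Since sellers keep the price net of the tax, the effective supply curve becomes qs = 3P - 10705.
Setting them equal: 12392 - 3P = 3P - 10705 → 23097 = 6P, so P = 3849.5 and q = 843.5.
ΔP = 3849.5 − 3683 = +166.50.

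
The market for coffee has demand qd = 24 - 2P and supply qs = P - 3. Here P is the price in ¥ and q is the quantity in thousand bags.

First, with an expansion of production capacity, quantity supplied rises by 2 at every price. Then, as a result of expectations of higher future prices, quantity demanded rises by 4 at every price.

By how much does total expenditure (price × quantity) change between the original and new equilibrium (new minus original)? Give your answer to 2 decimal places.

+29.78

Before the shock: 24 - 2P = P - 3 ⇒ 27 = 3P ⇒ P = 9, q = 6.
The new curves are qd = 28 - 2P (demand) and qs = P - 1 (supply).
Clearing the new market: 28 - 2P = P - 1, so P = 29/3 ≈ 9.6667 and q = 26/3 ≈ 8.6667.
Expenditure moves from 9×6 = 54 to 9.6667×8.6667 = 83.7778; change = +29.78.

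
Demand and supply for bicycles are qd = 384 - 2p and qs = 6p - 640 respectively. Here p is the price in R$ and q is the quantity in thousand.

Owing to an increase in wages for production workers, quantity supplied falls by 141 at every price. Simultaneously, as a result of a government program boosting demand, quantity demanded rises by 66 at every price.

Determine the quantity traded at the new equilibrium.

142.25

Solve the original market: 384 - 2p = 6p - 640, hence p = 128 and q = 128.
With the change applied: demand qd = 450 - 2p, supply qs = 6p - 781.
Equate the new curves: 450 - 2p = 6p - 781, giving 1231 = 8p, p = 153.875, q = 142.25.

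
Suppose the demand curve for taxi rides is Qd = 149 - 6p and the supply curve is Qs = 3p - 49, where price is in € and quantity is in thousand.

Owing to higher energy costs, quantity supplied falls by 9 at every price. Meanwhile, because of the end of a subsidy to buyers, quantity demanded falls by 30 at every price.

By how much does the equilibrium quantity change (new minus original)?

Before the shock: 149 - 6p = 3p - 49 ⇒ 198 = 9p ⇒ p = 22, Q = 17.
The shock moves the curves to Qd = 119 - 6p and Qs = 3p - 58.
Equate the new curves: 119 - 6p = 3p - 58, giving 177 = 9p, p = 59/3 ≈ 19.6667, Q = 1.
ΔQ = 1 − 17 = -16.

-16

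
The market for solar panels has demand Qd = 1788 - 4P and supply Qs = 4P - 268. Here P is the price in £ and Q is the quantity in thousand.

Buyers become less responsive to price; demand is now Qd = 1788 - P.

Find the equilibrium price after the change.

411.2

Original equilibrium: 1788 - 4P = 4P - 268 gives 2056 = 8P, so P = 257 and Q = 760.
The shock moves the curves to Qd = 1788 - P and Qs = 4P - 268.
Setting them equal: 1788 - P = 4P - 268 → 2056 = 5P, so P = 411.2 and Q = 1376.8.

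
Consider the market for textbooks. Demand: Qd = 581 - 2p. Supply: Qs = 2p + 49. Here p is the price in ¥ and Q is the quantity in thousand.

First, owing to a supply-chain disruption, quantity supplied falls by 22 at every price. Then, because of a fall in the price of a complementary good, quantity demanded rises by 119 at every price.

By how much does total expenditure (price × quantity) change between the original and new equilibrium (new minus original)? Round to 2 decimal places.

+19263.88

Before the shock: 581 - 2p = 2p + 49 ⇒ 532 = 4p ⇒ p = 133, Q = 315.
With the change applied: demand Qd = 700 - 2p, supply Qs = 2p + 27.
Setting them equal: 700 - 2p = 2p + 27 → 673 = 4p, so p = 168.25 and Q = 363.5.
Expenditure moves from 133×315 = 41895 to 168.25×363.5 = 61158.875; change = +19263.88.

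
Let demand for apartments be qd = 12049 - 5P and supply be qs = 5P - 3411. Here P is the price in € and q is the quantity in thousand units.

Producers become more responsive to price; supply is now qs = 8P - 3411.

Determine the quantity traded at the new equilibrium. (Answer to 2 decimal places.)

6102.85

Solve the original market: 12049 - 5P = 5P - 3411, hence P = 1546 and q = 4319.
With the change applied: demand qd = 12049 - 5P, supply qs = 8P - 3411.
Equate the new curves: 12049 - 5P = 8P - 3411, giving 15460 = 13P, P = 15460/13 ≈ 1189.2308, q = 79337/13 ≈ 6102.8462.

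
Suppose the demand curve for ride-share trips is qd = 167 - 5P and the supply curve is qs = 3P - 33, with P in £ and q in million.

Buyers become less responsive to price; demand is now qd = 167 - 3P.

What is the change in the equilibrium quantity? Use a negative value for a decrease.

Original equilibrium: 167 - 5P = 3P - 33 gives 200 = 8P, so P = 25 and q = 42.
With the change applied: demand qd = 167 - 3P, supply qs = 3P - 33.
Equate the new curves: 167 - 3P = 3P - 33, giving 200 = 6P, P = 100/3 ≈ 33.3333, q = 67.
Δq = 67 − 42 = +25.

+25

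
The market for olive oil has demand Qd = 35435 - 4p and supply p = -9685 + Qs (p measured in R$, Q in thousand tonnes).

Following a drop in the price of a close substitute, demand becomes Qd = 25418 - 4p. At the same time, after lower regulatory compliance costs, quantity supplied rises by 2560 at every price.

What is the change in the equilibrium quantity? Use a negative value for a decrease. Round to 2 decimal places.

+44.60

Original equilibrium: 35435 - 4p = p + 9685 gives 25750 = 5p, so p = 5150 and Q = 14835.
The shock moves the curves to Qd = 25418 - 4p and Qs = p + 12245.
New equilibrium: 25418 - 4p = p + 12245 ⇒ 13173 = 5p ⇒ p = 2634.6, Q = 14879.6.
ΔQ = 14879.6 − 14835 = +44.60.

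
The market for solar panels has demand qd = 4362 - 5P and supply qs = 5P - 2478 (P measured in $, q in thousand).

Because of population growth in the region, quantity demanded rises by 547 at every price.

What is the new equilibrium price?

738.7

Solve the original market: 4362 - 5P = 5P - 2478, hence P = 684 and q = 942.
After the shift, demand is qd = 4909 - 5P and supply is qs = 5P - 2478.
New equilibrium: 4909 - 5P = 5P - 2478 ⇒ 7387 = 10P ⇒ P = 738.7, q = 1215.5.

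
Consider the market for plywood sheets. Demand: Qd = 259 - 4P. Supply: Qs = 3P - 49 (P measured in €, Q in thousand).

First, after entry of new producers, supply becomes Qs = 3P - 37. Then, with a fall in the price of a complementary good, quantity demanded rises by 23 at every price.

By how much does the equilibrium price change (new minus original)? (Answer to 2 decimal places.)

Original equilibrium: 259 - 4P = 3P - 49 gives 308 = 7P, so P = 44 and Q = 83.
After the shift, demand is Qd = 282 - 4P and supply is Qs = 3P - 37.
Clearing the new market: 282 - 4P = 3P - 37, so P = 319/7 ≈ 45.5714 and Q = 698/7 ≈ 99.7143.
ΔP = 45.5714 − 44 = +1.57.

+1.57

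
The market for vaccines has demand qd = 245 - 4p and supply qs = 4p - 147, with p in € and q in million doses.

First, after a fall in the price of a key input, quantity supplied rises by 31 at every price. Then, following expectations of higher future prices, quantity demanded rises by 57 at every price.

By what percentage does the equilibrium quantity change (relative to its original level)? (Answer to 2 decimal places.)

Initially, 245 - 4p = 4p - 147, so 392 = 8p and p = 49, q = 49.
After the shift, demand is qd = 302 - 4p and supply is qs = 4p - 116.
Equate the new curves: 302 - 4p = 4p - 116, giving 418 = 8p, p = 52.25, q = 93.
%Δq = (93 − 49) / 49 × 100 = +89.80%.

+89.80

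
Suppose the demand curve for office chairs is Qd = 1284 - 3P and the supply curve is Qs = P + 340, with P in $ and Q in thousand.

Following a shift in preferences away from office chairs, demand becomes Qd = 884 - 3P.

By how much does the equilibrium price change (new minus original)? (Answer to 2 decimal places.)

Original equilibrium: 1284 - 3P = P + 340 gives 944 = 4P, so P = 236 and Q = 576.
The new curves are Qd = 884 - 3P (demand) and Qs = P + 340 (supply).
New equilibrium: 884 - 3P = P + 340 ⇒ 544 = 4P ⇒ P = 136, Q = 476.
ΔP = 136 − 236 = -100.00.

-100.00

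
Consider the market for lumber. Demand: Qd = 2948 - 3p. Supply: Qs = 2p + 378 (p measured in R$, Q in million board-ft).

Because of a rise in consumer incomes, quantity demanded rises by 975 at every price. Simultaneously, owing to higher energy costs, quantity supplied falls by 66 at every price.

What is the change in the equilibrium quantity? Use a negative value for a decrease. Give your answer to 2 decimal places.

+350.40

Initially, 2948 - 3p = 2p + 378, so 2570 = 5p and p = 514, Q = 1406.
The new curves are Qd = 3923 - 3p (demand) and Qs = 2p + 312 (supply).
Clearing the new market: 3923 - 3p = 2p + 312, so p = 722.2 and Q = 1756.4.
ΔQ = 1756.4 − 1406 = +350.40.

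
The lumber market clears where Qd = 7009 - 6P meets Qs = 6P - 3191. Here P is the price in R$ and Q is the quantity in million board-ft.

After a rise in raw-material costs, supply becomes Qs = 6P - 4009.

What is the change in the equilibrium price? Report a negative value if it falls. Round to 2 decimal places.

+68.17

Before the shock: 7009 - 6P = 6P - 3191 ⇒ 10200 = 12P ⇒ P = 850, Q = 1909.
With the change applied: demand Qd = 7009 - 6P, supply Qs = 6P - 4009.
Setting them equal: 7009 - 6P = 6P - 4009 → 11018 = 12P, so P = 5509/6 ≈ 918.1667 and Q = 1500.
ΔP = 918.1667 − 850 = +68.17.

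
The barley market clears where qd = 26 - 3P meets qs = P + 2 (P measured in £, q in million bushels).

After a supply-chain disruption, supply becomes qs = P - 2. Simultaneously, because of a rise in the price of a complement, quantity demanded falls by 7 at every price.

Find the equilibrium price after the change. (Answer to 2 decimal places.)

5.25

Original equilibrium: 26 - 3P = P + 2 gives 24 = 4P, so P = 6 and q = 8.
With the change applied: demand qd = 19 - 3P, supply qs = P - 2.
Clearing the new market: 19 - 3P = P - 2, so P = 5.25 and q = 3.25.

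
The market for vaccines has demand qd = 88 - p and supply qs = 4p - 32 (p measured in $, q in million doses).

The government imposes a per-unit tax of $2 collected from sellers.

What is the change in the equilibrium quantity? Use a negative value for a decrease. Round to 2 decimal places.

Initially, 88 - p = 4p - 32, so 120 = 5p and p = 24, q = 64.
Since sellers keep the price net of the tax, the effective supply curve becomes qs = 4p - 40.
Clearing the new market: 88 - p = 4p - 40, so p = 25.6 and q = 62.4.
Δq = 62.4 − 64 = -1.60.

-1.60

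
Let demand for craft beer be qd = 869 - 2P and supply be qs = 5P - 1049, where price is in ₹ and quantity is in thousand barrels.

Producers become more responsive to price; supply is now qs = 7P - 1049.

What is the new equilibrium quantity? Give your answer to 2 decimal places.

442.78

Before the shock: 869 - 2P = 5P - 1049 ⇒ 1918 = 7P ⇒ P = 274, q = 321.
With the change applied: demand qd = 869 - 2P, supply qs = 7P - 1049.
Equate the new curves: 869 - 2P = 7P - 1049, giving 1918 = 9P, P = 1918/9 ≈ 213.1111, q = 3985/9 ≈ 442.7778.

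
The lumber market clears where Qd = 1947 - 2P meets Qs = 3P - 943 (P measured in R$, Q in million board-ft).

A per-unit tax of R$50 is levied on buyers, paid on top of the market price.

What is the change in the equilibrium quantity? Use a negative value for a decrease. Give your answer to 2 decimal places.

Solve the original market: 1947 - 2P = 3P - 943, hence P = 578 and Q = 791.
Since buyers pay the price plus the tax, the effective demand curve becomes Qd = 1847 - 2P.
Clearing the new market: 1847 - 2P = 3P - 943, so P = 558 and Q = 731.
ΔQ = 731 − 791 = -60.00.

-60.00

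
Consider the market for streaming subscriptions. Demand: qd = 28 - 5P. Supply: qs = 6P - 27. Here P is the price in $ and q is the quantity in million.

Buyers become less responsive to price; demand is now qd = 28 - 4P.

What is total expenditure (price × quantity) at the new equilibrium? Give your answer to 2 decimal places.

Solve the original market: 28 - 5P = 6P - 27, hence P = 5 and q = 3.
The shock moves the curves to qd = 28 - 4P and qs = 6P - 27.
New equilibrium: 28 - 4P = 6P - 27 ⇒ 55 = 10P ⇒ P = 5.5, q = 6.
New expenditure = 5.5 × 6 = 33.00.

33.00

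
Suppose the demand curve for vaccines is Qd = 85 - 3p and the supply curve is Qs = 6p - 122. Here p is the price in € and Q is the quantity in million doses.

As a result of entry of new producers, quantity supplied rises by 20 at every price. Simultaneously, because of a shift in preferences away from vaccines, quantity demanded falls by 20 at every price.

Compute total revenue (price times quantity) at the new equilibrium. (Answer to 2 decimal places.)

Original equilibrium: 85 - 3p = 6p - 122 gives 207 = 9p, so p = 23 and Q = 16.
With the change applied: demand Qd = 65 - 3p, supply Qs = 6p - 102.
Equate the new curves: 65 - 3p = 6p - 102, giving 167 = 9p, p = 167/9 ≈ 18.5556, Q = 28/3 ≈ 9.3333.
New expenditure = 18.5556 × 9.3333 = 173.19.

173.19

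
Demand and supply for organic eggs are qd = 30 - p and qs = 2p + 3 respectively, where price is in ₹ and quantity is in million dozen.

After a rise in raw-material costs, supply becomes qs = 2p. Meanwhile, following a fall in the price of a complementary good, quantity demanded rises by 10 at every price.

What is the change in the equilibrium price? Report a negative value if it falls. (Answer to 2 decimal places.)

Solve the original market: 30 - p = 2p + 3, hence p = 9 and q = 21.
After the shift, demand is qd = 40 - p and supply is qs = 2p.
Clearing the new market: 40 - p = 2p, so p = 40/3 ≈ 13.3333 and q = 80/3 ≈ 26.6667.
Δp = 13.3333 − 9 = +4.33.

+4.33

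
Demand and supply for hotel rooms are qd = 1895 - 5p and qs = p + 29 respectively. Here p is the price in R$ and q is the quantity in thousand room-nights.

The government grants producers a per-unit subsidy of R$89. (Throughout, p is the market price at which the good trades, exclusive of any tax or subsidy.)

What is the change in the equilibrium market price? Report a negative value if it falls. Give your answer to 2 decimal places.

Before the shock: 1895 - 5p = p + 29 ⇒ 1866 = 6p ⇒ p = 311, q = 340.
Since sellers receive the price plus the subsidy, the effective supply curve becomes qs = p + 118.
New equilibrium: 1895 - 5p = p + 118 ⇒ 1777 = 6p ⇒ p = 1777/6 ≈ 296.1667, q = 2485/6 ≈ 414.1667.
Δp = 296.1667 − 311 = -14.83.

-14.83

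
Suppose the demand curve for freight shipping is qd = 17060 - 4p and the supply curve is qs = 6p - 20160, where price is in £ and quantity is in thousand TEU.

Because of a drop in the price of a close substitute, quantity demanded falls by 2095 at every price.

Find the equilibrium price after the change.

3512.5

Before the shock: 17060 - 4p = 6p - 20160 ⇒ 37220 = 10p ⇒ p = 3722, q = 2172.
The shock moves the curves to qd = 14965 - 4p and qs = 6p - 20160.
Equate the new curves: 14965 - 4p = 6p - 20160, giving 35125 = 10p, p = 3512.5, q = 915.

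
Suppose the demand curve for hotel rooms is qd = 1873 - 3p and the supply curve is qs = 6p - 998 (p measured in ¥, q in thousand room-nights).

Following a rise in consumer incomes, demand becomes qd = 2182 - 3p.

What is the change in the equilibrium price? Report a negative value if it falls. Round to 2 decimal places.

Before the shock: 1873 - 3p = 6p - 998 ⇒ 2871 = 9p ⇒ p = 319, q = 916.
The shock moves the curves to qd = 2182 - 3p and qs = 6p - 998.
Equate the new curves: 2182 - 3p = 6p - 998, giving 3180 = 9p, p = 1060/3 ≈ 353.3333, q = 1122.
Δp = 353.3333 − 319 = +34.33.

+34.33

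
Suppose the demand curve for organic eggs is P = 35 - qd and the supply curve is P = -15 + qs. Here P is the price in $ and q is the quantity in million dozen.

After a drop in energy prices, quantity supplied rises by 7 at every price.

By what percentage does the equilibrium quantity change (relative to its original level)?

+14

Original equilibrium: 35 - P = P + 15 gives 20 = 2P, so P = 10 and q = 25.
After the shift, demand is qd = 35 - P and supply is qs = P + 22.
New equilibrium: 35 - P = P + 22 ⇒ 13 = 2P ⇒ P = 6.5, q = 28.5.
%Δq = (28.5 − 25) / 25 × 100 = +14%.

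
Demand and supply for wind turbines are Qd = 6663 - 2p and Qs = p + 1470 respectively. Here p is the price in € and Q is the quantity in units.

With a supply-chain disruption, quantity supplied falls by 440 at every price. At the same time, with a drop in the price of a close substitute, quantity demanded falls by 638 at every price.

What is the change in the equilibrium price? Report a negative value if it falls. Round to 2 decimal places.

Before the shock: 6663 - 2p = p + 1470 ⇒ 5193 = 3p ⇒ p = 1731, Q = 3201.
After the shift, demand is Qd = 6025 - 2p and supply is Qs = p + 1030.
Equate the new curves: 6025 - 2p = p + 1030, giving 4995 = 3p, p = 1665, Q = 2695.
Δp = 1665 − 1731 = -66.00.

-66.00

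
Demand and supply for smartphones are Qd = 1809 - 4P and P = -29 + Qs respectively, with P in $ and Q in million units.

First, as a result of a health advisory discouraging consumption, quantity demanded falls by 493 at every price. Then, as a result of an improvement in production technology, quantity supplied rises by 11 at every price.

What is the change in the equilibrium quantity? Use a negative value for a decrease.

Before the shock: 1809 - 4P = P + 29 ⇒ 1780 = 5P ⇒ P = 356, Q = 385.
After the shift, demand is Qd = 1316 - 4P and supply is Qs = P + 40.
New equilibrium: 1316 - 4P = P + 40 ⇒ 1276 = 5P ⇒ P = 255.2, Q = 295.2.
ΔQ = 295.2 − 385 = -89.8.

-89.8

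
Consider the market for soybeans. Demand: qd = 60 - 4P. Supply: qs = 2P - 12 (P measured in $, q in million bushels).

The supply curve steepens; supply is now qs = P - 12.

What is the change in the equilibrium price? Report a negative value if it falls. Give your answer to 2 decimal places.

Before the shock: 60 - 4P = 2P - 12 ⇒ 72 = 6P ⇒ P = 12, q = 12.
The new curves are qd = 60 - 4P (demand) and qs = P - 12 (supply).
Clearing the new market: 60 - 4P = P - 12, so P = 14.4 and q = 2.4.
ΔP = 14.4 − 12 = +2.40.

+2.40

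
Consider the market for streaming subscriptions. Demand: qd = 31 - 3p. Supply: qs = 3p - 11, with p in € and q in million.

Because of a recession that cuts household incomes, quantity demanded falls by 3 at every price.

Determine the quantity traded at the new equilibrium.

Initially, 31 - 3p = 3p - 11, so 42 = 6p and p = 7, q = 10.
The new curves are qd = 28 - 3p (demand) and qs = 3p - 11 (supply).
Equate the new curves: 28 - 3p = 3p - 11, giving 39 = 6p, p = 6.5, q = 8.5.

8.5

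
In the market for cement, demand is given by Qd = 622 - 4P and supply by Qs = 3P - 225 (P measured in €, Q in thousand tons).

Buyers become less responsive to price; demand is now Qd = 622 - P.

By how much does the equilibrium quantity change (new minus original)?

Before the shock: 622 - 4P = 3P - 225 ⇒ 847 = 7P ⇒ P = 121, Q = 138.
After the shift, demand is Qd = 622 - P and supply is Qs = 3P - 225.
Clearing the new market: 622 - P = 3P - 225, so P = 211.75 and Q = 410.25.
ΔQ = 410.25 − 138 = +272.25.

+272.25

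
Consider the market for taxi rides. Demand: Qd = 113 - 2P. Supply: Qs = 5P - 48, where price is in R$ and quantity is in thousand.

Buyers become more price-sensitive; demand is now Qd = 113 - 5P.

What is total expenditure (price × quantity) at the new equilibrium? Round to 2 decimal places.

523.25

Before the shock: 113 - 2P = 5P - 48 ⇒ 161 = 7P ⇒ P = 23, Q = 67.
The shock moves the curves to Qd = 113 - 5P and Qs = 5P - 48.
Clearing the new market: 113 - 5P = 5P - 48, so P = 16.1 and Q = 32.5.
New expenditure = 16.1 × 32.5 = 523.25.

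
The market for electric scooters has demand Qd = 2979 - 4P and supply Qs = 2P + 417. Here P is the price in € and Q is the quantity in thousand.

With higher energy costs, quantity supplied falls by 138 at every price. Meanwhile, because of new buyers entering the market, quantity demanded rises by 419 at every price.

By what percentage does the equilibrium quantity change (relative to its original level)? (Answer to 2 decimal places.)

Initially, 2979 - 4P = 2P + 417, so 2562 = 6P and P = 427, Q = 1271.
After the shift, demand is Qd = 3398 - 4P and supply is Qs = 2P + 279.
Equate the new curves: 3398 - 4P = 2P + 279, giving 3119 = 6P, P = 3119/6 ≈ 519.8333, Q = 3956/3 ≈ 1318.6667.
%ΔQ = (1318.6667 − 1271) / 1271 × 100 = +3.75%.

+3.75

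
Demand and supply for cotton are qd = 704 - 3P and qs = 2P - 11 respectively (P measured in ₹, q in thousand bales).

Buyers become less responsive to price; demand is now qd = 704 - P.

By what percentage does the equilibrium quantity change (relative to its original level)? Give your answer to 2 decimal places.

Before the shock: 704 - 3P = 2P - 11 ⇒ 715 = 5P ⇒ P = 143, q = 275.
After the shift, demand is qd = 704 - P and supply is qs = 2P - 11.
Setting them equal: 704 - P = 2P - 11 → 715 = 3P, so P = 715/3 ≈ 238.3333 and q = 1397/3 ≈ 465.6667.
%Δq = (465.6667 − 275) / 275 × 100 = +69.33%.

+69.33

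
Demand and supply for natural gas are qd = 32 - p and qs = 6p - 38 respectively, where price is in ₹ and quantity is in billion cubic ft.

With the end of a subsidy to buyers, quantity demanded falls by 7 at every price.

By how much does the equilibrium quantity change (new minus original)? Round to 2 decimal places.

-6.00

Solve the original market: 32 - p = 6p - 38, hence p = 10 and q = 22.
The new curves are qd = 25 - p (demand) and qs = 6p - 38 (supply).
Equate the new curves: 25 - p = 6p - 38, giving 63 = 7p, p = 9, q = 16.
Δq = 16 − 22 = -6.00.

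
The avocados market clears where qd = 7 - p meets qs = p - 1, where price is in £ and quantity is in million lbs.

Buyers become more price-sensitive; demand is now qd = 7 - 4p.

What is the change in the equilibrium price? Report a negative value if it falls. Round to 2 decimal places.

-2.40

Initially, 7 - p = p - 1, so 8 = 2p and p = 4, q = 3.
The shock moves the curves to qd = 7 - 4p and qs = p - 1.
Setting them equal: 7 - 4p = p - 1 → 8 = 5p, so p = 1.6 and q = 0.6.
Δp = 1.6 − 4 = -2.40.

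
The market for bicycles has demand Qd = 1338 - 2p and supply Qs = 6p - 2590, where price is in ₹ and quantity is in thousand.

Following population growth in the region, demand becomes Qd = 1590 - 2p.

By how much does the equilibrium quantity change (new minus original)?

+189

Solve the original market: 1338 - 2p = 6p - 2590, hence p = 491 and Q = 356.
After the shift, demand is Qd = 1590 - 2p and supply is Qs = 6p - 2590.
New equilibrium: 1590 - 2p = 6p - 2590 ⇒ 4180 = 8p ⇒ p = 522.5, Q = 545.
ΔQ = 545 − 356 = +189.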